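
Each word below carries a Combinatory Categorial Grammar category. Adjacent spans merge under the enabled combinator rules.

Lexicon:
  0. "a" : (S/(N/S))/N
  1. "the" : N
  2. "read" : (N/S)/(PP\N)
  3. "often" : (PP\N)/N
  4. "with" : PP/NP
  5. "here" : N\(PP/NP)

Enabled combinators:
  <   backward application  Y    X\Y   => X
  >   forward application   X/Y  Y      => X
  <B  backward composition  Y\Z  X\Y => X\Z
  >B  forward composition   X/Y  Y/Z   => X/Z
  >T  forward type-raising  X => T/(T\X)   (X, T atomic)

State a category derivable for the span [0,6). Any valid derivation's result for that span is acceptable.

[0,6] S   >
  [0,2] S/(N/S)   >
    [0,1] "a" : (S/(N/S))/N
    [1,2] "the" : N
  [2,6] N/S   >
    [2,3] "read" : (N/S)/(PP\N)
    [3,6] PP\N   >
      [3,4] "often" : (PP\N)/N
      [4,6] N   <
        [4,5] "with" : PP/NP
        [5,6] "here" : N\(PP/NP)

S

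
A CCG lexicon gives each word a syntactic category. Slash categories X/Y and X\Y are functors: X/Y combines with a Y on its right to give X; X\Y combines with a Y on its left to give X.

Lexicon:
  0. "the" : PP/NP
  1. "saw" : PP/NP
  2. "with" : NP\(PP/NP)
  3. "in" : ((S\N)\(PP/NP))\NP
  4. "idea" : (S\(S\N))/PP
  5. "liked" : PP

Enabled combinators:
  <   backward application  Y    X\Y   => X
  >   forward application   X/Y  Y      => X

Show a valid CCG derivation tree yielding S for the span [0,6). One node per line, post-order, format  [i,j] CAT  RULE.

[0,6] S   <
  [0,4] S\N   <
    [0,1] "the" : PP/NP
    [1,4] (S\N)\(PP/NP)   <
      [1,3] NP   <
        [1,2] "saw" : PP/NP
        [2,3] "with" : NP\(PP/NP)
      [3,4] "in" : ((S\N)\(PP/NP))\NP
  [4,6] S\(S\N)   >
    [4,5] "idea" : (S\(S\N))/PP
    [5,6] "liked" : PP

[0,1] PP/NP  lex  "the"
[1,2] PP/NP  lex  "saw"
[2,3] NP\(PP/NP)  lex  "with"
[1,3] NP  <  k=2
[3,4] ((S\N)\(PP/NP))\NP  lex  "in"
[1,4] (S\N)\(PP/NP)  <  k=3
[0,4] S\N  <  k=1
[4,5] (S\(S\N))/PP  lex  "idea"
[5,6] PP  lex  "liked"
[4,6] S\(S\N)  >  k=5
[0,6] S  <  k=4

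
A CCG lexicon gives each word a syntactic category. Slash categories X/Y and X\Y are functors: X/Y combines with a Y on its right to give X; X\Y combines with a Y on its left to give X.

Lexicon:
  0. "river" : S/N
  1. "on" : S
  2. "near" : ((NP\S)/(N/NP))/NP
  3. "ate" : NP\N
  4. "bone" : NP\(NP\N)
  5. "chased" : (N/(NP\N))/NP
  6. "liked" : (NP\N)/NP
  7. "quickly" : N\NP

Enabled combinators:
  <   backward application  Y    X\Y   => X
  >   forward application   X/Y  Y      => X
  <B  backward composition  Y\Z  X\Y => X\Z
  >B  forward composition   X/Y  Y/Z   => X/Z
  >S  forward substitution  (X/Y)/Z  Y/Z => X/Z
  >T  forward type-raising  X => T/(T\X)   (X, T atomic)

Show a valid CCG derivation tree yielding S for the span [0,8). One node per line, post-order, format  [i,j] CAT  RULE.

[0,8] S   >
  [0,1] "river" : S/N
  [1,8] N   <
    [1,7] NP   >
      [1,2] NP/(NP\S)   >T
        [1,2] "on" : S
      [2,7] NP\S   >
        [2,5] (NP\S)/(N/NP)   >
          [2,3] "near" : ((NP\S)/(N/NP))/NP
          [3,5] NP   <
            [3,4] "ate" : NP\N
            [4,5] "bone" : NP\(NP\N)
        [5,7] N/NP   >S
          [5,6] "chased" : (N/(NP\N))/NP
          [6,7] "liked" : (NP\N)/NP
    [7,8] "quickly" : N\NP

[0,1] S/N  lex  "river"
[1,2] S  lex  "on"
[1,2] NP/(NP\S)  >T
[2,3] ((NP\S)/(N/NP))/NP  lex  "near"
[3,4] NP\N  lex  "ate"
[4,5] NP\(NP\N)  lex  "bone"
[3,5] NP  <  k=4
[2,5] (NP\S)/(N/NP)  >  k=3
[5,6] (N/(NP\N))/NP  lex  "chased"
[6,7] (NP\N)/NP  lex  "liked"
[5,7] N/NP  >S  k=6
[2,7] NP\S  >  k=5
[1,7] NP  >  k=2
[7,8] N\NP  lex  "quickly"
[1,8] N  <  k=7
[0,8] S  >  k=1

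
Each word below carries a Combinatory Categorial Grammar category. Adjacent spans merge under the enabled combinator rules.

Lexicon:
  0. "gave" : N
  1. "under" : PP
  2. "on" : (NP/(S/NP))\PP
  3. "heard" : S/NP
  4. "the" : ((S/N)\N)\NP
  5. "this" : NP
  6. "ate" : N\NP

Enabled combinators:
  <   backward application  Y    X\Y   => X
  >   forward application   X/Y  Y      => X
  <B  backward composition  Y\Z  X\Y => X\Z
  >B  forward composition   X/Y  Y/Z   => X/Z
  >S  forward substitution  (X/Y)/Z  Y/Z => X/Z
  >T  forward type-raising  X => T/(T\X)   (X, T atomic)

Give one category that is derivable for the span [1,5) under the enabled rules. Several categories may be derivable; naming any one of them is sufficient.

(S/N)\N

[0,7] S   >
  [0,5] S/N   <
    [0,1] "gave" : N
    [1,5] (S/N)\N   <
      [1,4] NP   >
        [1,3] NP/(S/NP)   <
          [1,2] "under" : PP
          [2,3] "on" : (NP/(S/NP))\PP
        [3,4] "heard" : S/NP
      [4,5] "the" : ((S/N)\N)\NP
  [5,7] N   >
    [5,6] N/(N\NP)   >T
      [5,6] "this" : NP
    [6,7] "ate" : N\NP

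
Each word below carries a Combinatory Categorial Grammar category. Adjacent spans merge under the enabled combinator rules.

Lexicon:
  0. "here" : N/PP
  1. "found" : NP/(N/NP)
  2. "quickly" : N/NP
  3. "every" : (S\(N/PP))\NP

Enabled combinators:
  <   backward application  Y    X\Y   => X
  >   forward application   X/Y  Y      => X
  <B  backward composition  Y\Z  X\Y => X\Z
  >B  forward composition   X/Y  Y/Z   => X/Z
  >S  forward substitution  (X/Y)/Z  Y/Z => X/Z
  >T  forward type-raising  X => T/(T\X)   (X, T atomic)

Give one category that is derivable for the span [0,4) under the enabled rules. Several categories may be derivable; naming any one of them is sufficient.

[0,4] S   <
  [0,1] "here" : N/PP
  [1,4] S\(N/PP)   <
    [1,3] NP   >
      [1,2] "found" : NP/(N/NP)
      [2,3] "quickly" : N/NP
    [3,4] "every" : (S\(N/PP))\NP

S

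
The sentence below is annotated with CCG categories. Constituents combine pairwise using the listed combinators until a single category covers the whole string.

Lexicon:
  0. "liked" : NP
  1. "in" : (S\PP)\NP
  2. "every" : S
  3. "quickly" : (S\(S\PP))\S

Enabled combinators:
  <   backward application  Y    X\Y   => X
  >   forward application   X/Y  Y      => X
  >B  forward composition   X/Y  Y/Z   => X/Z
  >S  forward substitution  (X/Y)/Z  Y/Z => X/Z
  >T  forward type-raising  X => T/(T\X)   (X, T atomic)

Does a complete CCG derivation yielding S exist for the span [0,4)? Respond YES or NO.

YES

[0,4] S   <
  [0,2] S\PP   <
    [0,1] "liked" : NP
    [1,2] "in" : (S\PP)\NP
  [2,4] S\(S\PP)   <
    [2,3] "every" : S
    [3,4] "quickly" : (S\(S\PP))\S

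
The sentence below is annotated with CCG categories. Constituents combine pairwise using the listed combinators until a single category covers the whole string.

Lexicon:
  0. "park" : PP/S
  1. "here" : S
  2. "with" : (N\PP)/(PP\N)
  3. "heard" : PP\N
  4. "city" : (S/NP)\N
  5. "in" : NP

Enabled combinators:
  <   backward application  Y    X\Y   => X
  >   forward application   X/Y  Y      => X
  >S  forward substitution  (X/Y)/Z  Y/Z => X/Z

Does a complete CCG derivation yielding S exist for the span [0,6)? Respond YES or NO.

[0,6] S   >
  [0,5] S/NP   <
    [0,4] N   <
      [0,2] PP   >
        [0,1] "park" : PP/S
        [1,2] "here" : S
      [2,4] N\PP   >
        [2,3] "with" : (N\PP)/(PP\N)
        [3,4] "heard" : PP\N
    [4,5] "city" : (S/NP)\N
  [5,6] "in" : NP

YES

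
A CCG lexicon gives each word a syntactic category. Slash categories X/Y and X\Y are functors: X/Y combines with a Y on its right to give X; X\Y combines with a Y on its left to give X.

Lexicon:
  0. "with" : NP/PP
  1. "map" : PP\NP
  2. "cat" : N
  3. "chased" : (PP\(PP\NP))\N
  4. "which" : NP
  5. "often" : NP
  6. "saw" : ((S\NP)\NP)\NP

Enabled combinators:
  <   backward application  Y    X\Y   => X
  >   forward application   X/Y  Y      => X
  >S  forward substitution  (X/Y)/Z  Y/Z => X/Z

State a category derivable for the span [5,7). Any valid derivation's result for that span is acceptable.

(S\NP)\NP

[0,7] S   <
  [0,4] NP   >
    [0,1] "with" : NP/PP
    [1,4] PP   <
      [1,2] "map" : PP\NP
      [2,4] PP\(PP\NP)   <
        [2,3] "cat" : N
        [3,4] "chased" : (PP\(PP\NP))\N
  [4,7] S\NP   <
    [4,5] "which" : NP
    [5,7] (S\NP)\NP   <
      [5,6] "often" : NP
      [6,7] "saw" : ((S\NP)\NP)\NP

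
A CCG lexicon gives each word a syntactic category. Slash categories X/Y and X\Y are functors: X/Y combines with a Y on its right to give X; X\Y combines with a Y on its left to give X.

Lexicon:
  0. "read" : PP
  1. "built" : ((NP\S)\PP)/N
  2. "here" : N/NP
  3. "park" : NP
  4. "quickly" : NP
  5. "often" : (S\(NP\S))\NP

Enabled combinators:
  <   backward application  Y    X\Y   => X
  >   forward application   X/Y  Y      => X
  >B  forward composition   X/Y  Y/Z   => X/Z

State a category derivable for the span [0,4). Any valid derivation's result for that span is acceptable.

[0,6] S   <
  [0,4] NP\S   <
    [0,1] "read" : PP
    [1,4] (NP\S)\PP   >
      [1,2] "built" : ((NP\S)\PP)/N
      [2,4] N   >
        [2,3] "here" : N/NP
        [3,4] "park" : NP
  [4,6] S\(NP\S)   <
    [4,5] "quickly" : NP
    [5,6] "often" : (S\(NP\S))\NP

NP\S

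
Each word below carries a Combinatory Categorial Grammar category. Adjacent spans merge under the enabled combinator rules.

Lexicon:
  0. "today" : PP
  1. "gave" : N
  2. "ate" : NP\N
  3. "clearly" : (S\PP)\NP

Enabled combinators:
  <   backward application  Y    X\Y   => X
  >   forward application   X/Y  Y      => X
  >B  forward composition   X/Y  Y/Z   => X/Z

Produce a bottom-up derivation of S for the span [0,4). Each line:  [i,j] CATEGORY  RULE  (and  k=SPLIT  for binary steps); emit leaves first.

[0,4] S   <
  [0,1] "today" : PP
  [1,4] S\PP   <
    [1,3] NP   <
      [1,2] "gave" : N
      [2,3] "ate" : NP\N
    [3,4] "clearly" : (S\PP)\NP

[0,1] PP  lex  "today"
[1,2] N  lex  "gave"
[2,3] NP\N  lex  "ate"
[1,3] NP  <  k=2
[3,4] (S\PP)\NP  lex  "clearly"
[1,4] S\PP  <  k=3
[0,4] S  <  k=1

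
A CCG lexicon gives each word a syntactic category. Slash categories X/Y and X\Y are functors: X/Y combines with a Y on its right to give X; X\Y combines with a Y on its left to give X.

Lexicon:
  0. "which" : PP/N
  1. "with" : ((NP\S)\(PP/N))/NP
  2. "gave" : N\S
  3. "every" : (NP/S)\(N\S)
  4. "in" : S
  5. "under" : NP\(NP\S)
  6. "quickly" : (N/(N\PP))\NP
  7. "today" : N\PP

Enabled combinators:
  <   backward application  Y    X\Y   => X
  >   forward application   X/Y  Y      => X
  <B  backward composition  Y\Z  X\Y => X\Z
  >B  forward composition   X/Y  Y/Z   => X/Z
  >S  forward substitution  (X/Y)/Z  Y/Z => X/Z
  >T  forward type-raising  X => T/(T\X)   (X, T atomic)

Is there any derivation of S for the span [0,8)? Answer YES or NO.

PP/N ((NP\S)\(PP/N))/NP N\S (NP/S)\(N\S) S NP\(NP\S) (N/(N\PP))\NP N\PP
CKY chart[0,8] = {N, N/(N\N), NP/(NP\N), PP/(PP\N), S/(S\N)}; S ∉ chart

NO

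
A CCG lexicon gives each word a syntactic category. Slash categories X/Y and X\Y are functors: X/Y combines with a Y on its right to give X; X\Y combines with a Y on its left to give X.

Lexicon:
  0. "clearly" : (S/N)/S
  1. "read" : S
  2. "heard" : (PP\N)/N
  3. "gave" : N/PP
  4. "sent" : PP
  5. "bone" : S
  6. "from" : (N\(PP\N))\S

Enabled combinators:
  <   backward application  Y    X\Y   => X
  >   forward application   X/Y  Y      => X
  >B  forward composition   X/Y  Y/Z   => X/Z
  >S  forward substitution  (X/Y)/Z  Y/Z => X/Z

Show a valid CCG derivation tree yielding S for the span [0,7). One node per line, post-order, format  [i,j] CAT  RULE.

[0,1] (S/N)/S  lex  "clearly"
[1,2] S  lex  "read"
[0,2] S/N  >  k=1
[2,3] (PP\N)/N  lex  "heard"
[3,4] N/PP  lex  "gave"
[4,5] PP  lex  "sent"
[3,5] N  >  k=4
[2,5] PP\N  >  k=3
[5,6] S  lex  "bone"
[6,7] (N\(PP\N))\S  lex  "from"
[5,7] N\(PP\N)  <  k=6
[2,7] N  <  k=5
[0,7] S  >  k=2

[0,7] S   >
  [0,2] S/N   >
    [0,1] "clearly" : (S/N)/S
    [1,2] "read" : S
  [2,7] N   <
    [2,5] PP\N   >
      [2,3] "heard" : (PP\N)/N
      [3,5] N   >
        [3,4] "gave" : N/PP
        [4,5] "sent" : PP
    [5,7] N\(PP\N)   <
      [5,6] "bone" : S
      [6,7] "from" : (N\(PP\N))\S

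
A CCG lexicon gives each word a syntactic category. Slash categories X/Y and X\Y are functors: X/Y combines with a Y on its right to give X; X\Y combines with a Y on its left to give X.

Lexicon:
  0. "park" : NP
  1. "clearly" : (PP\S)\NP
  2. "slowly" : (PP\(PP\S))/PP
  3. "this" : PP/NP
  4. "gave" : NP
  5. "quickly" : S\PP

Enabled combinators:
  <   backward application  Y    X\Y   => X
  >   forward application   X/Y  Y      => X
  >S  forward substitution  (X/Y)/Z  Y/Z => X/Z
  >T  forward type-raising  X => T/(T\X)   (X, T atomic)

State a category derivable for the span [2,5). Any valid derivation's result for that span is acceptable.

PP\(PP\S)

[0,6] S   <
  [0,5] PP   <
    [0,2] PP\S   <
      [0,1] "park" : NP
      [1,2] "clearly" : (PP\S)\NP
    [2,5] PP\(PP\S)   >
      [2,3] "slowly" : (PP\(PP\S))/PP
      [3,5] PP   >
        [3,4] "this" : PP/NP
        [4,5] "gave" : NP
  [5,6] "quickly" : S\PP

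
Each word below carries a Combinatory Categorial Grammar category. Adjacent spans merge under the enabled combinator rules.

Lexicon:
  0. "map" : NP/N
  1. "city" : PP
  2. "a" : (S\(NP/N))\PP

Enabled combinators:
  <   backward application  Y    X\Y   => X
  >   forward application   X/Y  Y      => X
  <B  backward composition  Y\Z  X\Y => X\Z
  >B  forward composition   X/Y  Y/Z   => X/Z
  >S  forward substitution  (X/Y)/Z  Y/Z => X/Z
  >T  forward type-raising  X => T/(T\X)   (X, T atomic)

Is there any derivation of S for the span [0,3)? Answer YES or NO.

[0,3] S   <
  [0,1] "map" : NP/N
  [1,3] S\(NP/N)   <
    [1,2] "city" : PP
    [2,3] "a" : (S\(NP/N))\PP

YES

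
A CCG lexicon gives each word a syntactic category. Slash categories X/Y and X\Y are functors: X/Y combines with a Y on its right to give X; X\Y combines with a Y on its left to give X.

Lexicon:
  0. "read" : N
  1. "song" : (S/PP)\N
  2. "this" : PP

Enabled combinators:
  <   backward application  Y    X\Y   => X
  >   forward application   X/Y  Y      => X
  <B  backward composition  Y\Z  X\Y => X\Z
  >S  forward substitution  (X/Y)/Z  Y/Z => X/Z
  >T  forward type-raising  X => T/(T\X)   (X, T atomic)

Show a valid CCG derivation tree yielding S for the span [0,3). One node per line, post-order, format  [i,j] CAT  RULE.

[0,1] N  lex  "read"
[1,2] (S/PP)\N  lex  "song"
[0,2] S/PP  <  k=1
[2,3] PP  lex  "this"
[0,3] S  >  k=2

[0,3] S   >
  [0,2] S/PP   <
    [0,1] "read" : N
    [1,2] "song" : (S/PP)\N
  [2,3] "this" : PP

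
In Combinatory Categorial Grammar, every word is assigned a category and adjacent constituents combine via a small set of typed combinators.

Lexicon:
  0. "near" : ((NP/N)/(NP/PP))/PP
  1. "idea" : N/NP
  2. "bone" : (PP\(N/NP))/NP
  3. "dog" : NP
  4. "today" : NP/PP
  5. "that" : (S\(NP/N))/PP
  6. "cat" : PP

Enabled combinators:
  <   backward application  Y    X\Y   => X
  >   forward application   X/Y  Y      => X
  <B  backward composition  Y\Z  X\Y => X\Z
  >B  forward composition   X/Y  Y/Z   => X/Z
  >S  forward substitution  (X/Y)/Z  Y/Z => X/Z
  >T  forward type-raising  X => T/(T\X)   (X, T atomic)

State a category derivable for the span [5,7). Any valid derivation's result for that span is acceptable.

[0,7] S   <
  [0,5] NP/N   >
    [0,4] (NP/N)/(NP/PP)   >
      [0,1] "near" : ((NP/N)/(NP/PP))/PP
      [1,4] PP   <
        [1,2] "idea" : N/NP
        [2,4] PP\(N/NP)   >
          [2,3] "bone" : (PP\(N/NP))/NP
          [3,4] "dog" : NP
    [4,5] "today" : NP/PP
  [5,7] S\(NP/N)   >
    [5,6] "that" : (S\(NP/N))/PP
    [6,7] "cat" : PP

S\(NP/N)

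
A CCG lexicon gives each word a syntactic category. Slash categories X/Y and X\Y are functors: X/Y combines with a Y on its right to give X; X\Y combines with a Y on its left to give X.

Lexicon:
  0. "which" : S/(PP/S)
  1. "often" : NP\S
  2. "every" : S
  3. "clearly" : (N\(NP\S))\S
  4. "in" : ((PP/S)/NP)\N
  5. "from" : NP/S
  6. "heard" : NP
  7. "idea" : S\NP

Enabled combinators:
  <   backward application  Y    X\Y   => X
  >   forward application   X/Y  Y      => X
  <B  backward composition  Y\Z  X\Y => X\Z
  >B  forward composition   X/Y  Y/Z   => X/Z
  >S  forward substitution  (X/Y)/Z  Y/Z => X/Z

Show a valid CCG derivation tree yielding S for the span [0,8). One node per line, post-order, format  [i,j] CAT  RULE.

[0,1] S/(PP/S)  lex  "which"
[1,2] NP\S  lex  "often"
[2,3] S  lex  "every"
[3,4] (N\(NP\S))\S  lex  "clearly"
[2,4] N\(NP\S)  <  k=3
[1,4] N  <  k=2
[4,5] ((PP/S)/NP)\N  lex  "in"
[1,5] (PP/S)/NP  <  k=4
[0,5] S/NP  >B  k=1
[5,6] NP/S  lex  "from"
[6,7] NP  lex  "heard"
[7,8] S\NP  lex  "idea"
[6,8] S  <  k=7
[5,8] NP  >  k=6
[0,8] S  >  k=5

[0,8] S   >
  [0,5] S/NP   >B
    [0,1] "which" : S/(PP/S)
    [1,5] (PP/S)/NP   <
      [1,4] N   <
        [1,2] "often" : NP\S
        [2,4] N\(NP\S)   <
          [2,3] "every" : S
          [3,4] "clearly" : (N\(NP\S))\S
      [4,5] "in" : ((PP/S)/NP)\N
  [5,8] NP   >
    [5,6] "from" : NP/S
    [6,8] S   <
      [6,7] "heard" : NP
      [7,8] "idea" : S\NP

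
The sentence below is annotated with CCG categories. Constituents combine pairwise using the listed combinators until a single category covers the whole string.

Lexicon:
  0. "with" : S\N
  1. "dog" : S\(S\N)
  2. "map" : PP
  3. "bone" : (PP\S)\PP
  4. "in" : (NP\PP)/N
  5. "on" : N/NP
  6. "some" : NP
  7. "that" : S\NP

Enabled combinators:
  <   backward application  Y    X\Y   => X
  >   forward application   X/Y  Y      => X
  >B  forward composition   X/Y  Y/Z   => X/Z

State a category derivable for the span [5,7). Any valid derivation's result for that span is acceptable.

N

[0,8] S   <
  [0,7] NP   <
    [0,4] PP   <
      [0,2] S   <
        [0,1] "with" : S\N
        [1,2] "dog" : S\(S\N)
      [2,4] PP\S   <
        [2,3] "map" : PP
        [3,4] "bone" : (PP\S)\PP
    [4,7] NP\PP   >
      [4,5] "in" : (NP\PP)/N
      [5,7] N   >
        [5,6] "on" : N/NP
        [6,7] "some" : NP
  [7,8] "that" : S\NP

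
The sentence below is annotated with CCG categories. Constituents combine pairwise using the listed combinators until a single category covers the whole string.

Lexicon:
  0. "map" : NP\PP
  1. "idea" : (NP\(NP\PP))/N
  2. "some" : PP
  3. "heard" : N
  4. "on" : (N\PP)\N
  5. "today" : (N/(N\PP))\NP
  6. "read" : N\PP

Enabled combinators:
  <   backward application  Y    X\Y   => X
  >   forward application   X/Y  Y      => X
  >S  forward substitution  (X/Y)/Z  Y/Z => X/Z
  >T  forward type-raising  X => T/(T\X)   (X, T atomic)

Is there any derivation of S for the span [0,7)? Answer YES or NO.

NP\PP (NP\(NP\PP))/N PP N (N\PP)\N (N/(N\PP))\NP N\PP
CKY chart[0,7] = {N, N/(N\N), NP/(NP\N), PP/(PP\N), S/(S\N)}; S ∉ chart

NO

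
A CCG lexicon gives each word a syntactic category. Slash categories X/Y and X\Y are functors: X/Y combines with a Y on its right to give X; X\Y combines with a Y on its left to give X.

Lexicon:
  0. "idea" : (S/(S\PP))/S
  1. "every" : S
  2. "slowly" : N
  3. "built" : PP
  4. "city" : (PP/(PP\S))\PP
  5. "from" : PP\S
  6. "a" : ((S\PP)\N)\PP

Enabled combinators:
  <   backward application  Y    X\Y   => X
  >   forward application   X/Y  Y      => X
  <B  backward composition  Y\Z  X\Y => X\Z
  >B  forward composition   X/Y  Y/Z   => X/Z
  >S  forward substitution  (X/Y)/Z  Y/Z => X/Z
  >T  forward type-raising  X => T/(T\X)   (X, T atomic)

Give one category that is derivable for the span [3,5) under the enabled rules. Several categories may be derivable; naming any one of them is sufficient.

[0,7] S   >
  [0,2] S/(S\PP)   >
    [0,1] "idea" : (S/(S\PP))/S
    [1,2] "every" : S
  [2,7] S\PP   <
    [2,3] "slowly" : N
    [3,7] (S\PP)\N   <
      [3,6] PP   >
        [3,5] PP/(PP\S)   <
          [3,4] "built" : PP
          [4,5] "city" : (PP/(PP\S))\PP
        [5,6] "from" : PP\S
      [6,7] "a" : ((S\PP)\N)\PP

PP/(PP\S)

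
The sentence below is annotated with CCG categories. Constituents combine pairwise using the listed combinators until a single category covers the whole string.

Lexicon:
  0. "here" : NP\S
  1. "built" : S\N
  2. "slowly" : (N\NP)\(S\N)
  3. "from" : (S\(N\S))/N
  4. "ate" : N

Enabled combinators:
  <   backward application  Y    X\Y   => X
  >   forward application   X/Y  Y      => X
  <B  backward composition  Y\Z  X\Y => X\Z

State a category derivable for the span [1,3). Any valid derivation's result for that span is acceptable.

N\NP

[0,5] S   <
  [0,3] N\S   <B
    [0,1] "here" : NP\S
    [1,3] N\NP   <
      [1,2] "built" : S\N
      [2,3] "slowly" : (N\NP)\(S\N)
  [3,5] S\(N\S)   >
    [3,4] "from" : (S\(N\S))/N
    [4,5] "ate" : N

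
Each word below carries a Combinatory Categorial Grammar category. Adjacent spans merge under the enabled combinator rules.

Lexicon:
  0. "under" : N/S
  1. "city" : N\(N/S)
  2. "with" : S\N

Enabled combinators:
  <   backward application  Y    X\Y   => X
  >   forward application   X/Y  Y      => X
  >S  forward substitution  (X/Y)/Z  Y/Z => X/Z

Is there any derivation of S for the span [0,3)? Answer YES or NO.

YES

[0,3] S   <
  [0,2] N   <
    [0,1] "under" : N/S
    [1,2] "city" : N\(N/S)
  [2,3] "with" : S\N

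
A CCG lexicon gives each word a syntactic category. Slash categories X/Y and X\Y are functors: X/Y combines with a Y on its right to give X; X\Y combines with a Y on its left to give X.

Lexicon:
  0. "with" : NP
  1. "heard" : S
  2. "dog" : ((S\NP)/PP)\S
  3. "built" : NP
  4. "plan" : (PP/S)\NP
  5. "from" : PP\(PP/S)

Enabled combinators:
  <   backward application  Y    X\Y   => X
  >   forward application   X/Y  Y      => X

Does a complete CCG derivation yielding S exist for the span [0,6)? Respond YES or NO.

YES

[0,6] S   <
  [0,1] "with" : NP
  [1,6] S\NP   >
    [1,3] (S\NP)/PP   <
      [1,2] "heard" : S
      [2,3] "dog" : ((S\NP)/PP)\S
    [3,6] PP   <
      [3,5] PP/S   <
        [3,4] "built" : NP
        [4,5] "plan" : (PP/S)\NP
      [5,6] "from" : PP\(PP/S)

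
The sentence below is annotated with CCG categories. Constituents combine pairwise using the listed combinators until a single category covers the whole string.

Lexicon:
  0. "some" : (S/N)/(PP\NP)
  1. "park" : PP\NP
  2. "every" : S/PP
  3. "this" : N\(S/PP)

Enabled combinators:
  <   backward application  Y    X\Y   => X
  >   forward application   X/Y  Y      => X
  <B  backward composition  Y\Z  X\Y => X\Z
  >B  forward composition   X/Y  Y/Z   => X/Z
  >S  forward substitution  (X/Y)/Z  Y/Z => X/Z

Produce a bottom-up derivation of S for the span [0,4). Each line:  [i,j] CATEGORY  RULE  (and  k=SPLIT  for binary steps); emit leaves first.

[0,1] (S/N)/(PP\NP)  lex  "some"
[1,2] PP\NP  lex  "park"
[0,2] S/N  >  k=1
[2,3] S/PP  lex  "every"
[3,4] N\(S/PP)  lex  "this"
[2,4] N  <  k=3
[0,4] S  >  k=2

[0,4] S   >
  [0,2] S/N   >
    [0,1] "some" : (S/N)/(PP\NP)
    [1,2] "park" : PP\NP
  [2,4] N   <
    [2,3] "every" : S/PP
    [3,4] "this" : N\(S/PP)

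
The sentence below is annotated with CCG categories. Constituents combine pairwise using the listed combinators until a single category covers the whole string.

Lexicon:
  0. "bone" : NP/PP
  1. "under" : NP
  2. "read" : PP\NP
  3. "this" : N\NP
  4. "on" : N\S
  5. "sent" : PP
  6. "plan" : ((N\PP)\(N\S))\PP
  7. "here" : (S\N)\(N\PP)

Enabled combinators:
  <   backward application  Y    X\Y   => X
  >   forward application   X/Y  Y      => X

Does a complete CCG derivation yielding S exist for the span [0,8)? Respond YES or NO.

[0,8] S   <
  [0,4] N   <
    [0,3] NP   >
      [0,1] "bone" : NP/PP
      [1,3] PP   <
        [1,2] "under" : NP
        [2,3] "read" : PP\NP
    [3,4] "this" : N\NP
  [4,8] S\N   <
    [4,7] N\PP   <
      [4,5] "on" : N\S
      [5,7] (N\PP)\(N\S)   <
        [5,6] "sent" : PP
        [6,7] "plan" : ((N\PP)\(N\S))\PP
    [7,8] "here" : (S\N)\(N\PP)

YES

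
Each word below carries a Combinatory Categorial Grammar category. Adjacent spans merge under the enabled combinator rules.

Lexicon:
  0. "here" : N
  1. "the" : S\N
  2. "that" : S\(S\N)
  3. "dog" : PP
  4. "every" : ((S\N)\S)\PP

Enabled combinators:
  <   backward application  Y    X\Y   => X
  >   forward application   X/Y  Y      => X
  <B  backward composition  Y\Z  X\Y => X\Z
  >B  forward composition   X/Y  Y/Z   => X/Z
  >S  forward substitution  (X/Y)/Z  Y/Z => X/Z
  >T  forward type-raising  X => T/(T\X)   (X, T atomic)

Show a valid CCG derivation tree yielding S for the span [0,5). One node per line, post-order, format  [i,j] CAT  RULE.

[0,5] S   <
  [0,1] "here" : N
  [1,5] S\N   <
    [1,3] S   <
      [1,2] "the" : S\N
      [2,3] "that" : S\(S\N)
    [3,5] (S\N)\S   <
      [3,4] "dog" : PP
      [4,5] "every" : ((S\N)\S)\PP

[0,1] N  lex  "here"
[1,2] S\N  lex  "the"
[2,3] S\(S\N)  lex  "that"
[1,3] S  <  k=2
[3,4] PP  lex  "dog"
[4,5] ((S\N)\S)\PP  lex  "every"
[3,5] (S\N)\S  <  k=4
[1,5] S\N  <  k=3
[0,5] S  <  k=1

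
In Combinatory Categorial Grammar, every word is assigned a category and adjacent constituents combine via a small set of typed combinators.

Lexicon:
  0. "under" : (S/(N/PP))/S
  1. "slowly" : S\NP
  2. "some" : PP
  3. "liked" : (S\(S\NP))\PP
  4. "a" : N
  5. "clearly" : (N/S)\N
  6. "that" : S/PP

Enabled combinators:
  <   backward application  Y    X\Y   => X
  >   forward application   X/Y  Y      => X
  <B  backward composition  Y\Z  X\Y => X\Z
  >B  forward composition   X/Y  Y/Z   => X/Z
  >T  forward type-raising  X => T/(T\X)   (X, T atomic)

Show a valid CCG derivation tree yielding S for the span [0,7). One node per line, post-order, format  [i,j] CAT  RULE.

[0,7] S   >
  [0,4] S/(N/PP)   >
    [0,1] "under" : (S/(N/PP))/S
    [1,4] S   <
      [1,2] "slowly" : S\NP
      [2,4] S\(S\NP)   <
        [2,3] "some" : PP
        [3,4] "liked" : (S\(S\NP))\PP
  [4,7] N/PP   >B
    [4,6] N/S   <
      [4,5] "a" : N
      [5,6] "clearly" : (N/S)\N
    [6,7] "that" : S/PP

[0,1] (S/(N/PP))/S  lex  "under"
[1,2] S\NP  lex  "slowly"
[2,3] PP  lex  "some"
[3,4] (S\(S\NP))\PP  lex  "liked"
[2,4] S\(S\NP)  <  k=3
[1,4] S  <  k=2
[0,4] S/(N/PP)  >  k=1
[4,5] N  lex  "a"
[5,6] (N/S)\N  lex  "clearly"
[4,6] N/S  <  k=5
[6,7] S/PP  lex  "that"
[4,7] N/PP  >B  k=6
[0,7] S  >  k=4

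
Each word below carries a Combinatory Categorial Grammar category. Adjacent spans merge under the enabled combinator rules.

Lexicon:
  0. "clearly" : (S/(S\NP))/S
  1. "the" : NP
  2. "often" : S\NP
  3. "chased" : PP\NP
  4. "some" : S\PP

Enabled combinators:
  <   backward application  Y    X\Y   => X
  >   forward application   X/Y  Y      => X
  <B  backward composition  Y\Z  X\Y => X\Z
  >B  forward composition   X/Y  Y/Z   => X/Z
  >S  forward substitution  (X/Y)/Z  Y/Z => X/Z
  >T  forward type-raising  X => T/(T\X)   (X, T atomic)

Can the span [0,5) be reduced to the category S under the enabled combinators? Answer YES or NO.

YES

[0,5] S   >
  [0,3] S/(S\NP)   >
    [0,1] "clearly" : (S/(S\NP))/S
    [1,3] S   <
      [1,2] "the" : NP
      [2,3] "often" : S\NP
  [3,5] S\NP   <B
    [3,4] "chased" : PP\NP
    [4,5] "some" : S\PP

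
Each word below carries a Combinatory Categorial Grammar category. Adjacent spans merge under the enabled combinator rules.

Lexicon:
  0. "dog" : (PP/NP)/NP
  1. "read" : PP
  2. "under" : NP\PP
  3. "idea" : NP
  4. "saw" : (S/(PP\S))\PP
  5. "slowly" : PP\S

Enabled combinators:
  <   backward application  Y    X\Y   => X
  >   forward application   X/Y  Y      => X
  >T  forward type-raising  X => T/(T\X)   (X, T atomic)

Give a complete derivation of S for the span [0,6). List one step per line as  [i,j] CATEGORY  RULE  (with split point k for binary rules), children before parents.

[0,6] S   >
  [0,5] S/(PP\S)   <
    [0,4] PP   >
      [0,3] PP/NP   >
        [0,1] "dog" : (PP/NP)/NP
        [1,3] NP   <
          [1,2] "read" : PP
          [2,3] "under" : NP\PP
      [3,4] "idea" : NP
    [4,5] "saw" : (S/(PP\S))\PP
  [5,6] "slowly" : PP\S

[0,1] (PP/NP)/NP  lex  "dog"
[1,2] PP  lex  "read"
[2,3] NP\PP  lex  "under"
[1,3] NP  <  k=2
[0,3] PP/NP  >  k=1
[3,4] NP  lex  "idea"
[0,4] PP  >  k=3
[4,5] (S/(PP\S))\PP  lex  "saw"
[0,5] S/(PP\S)  <  k=4
[5,6] PP\S  lex  "slowly"
[0,6] S  >  k=5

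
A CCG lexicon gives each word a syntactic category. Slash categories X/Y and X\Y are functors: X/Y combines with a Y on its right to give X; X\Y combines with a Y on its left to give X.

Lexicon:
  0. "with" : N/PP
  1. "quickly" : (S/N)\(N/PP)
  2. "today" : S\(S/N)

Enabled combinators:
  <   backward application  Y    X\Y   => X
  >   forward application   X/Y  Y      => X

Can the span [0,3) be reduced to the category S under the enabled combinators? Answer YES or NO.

YES

[0,3] S   <
  [0,2] S/N   <
    [0,1] "with" : N/PP
    [1,2] "quickly" : (S/N)\(N/PP)
  [2,3] "today" : S\(S/N)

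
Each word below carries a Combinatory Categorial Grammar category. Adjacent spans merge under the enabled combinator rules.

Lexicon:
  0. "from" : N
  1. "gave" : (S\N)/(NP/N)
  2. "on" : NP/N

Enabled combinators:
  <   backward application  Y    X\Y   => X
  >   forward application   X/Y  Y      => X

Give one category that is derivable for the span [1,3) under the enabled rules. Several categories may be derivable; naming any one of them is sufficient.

[0,3] S   <
  [0,1] "from" : N
  [1,3] S\N   >
    [1,2] "gave" : (S\N)/(NP/N)
    [2,3] "on" : NP/N

S\N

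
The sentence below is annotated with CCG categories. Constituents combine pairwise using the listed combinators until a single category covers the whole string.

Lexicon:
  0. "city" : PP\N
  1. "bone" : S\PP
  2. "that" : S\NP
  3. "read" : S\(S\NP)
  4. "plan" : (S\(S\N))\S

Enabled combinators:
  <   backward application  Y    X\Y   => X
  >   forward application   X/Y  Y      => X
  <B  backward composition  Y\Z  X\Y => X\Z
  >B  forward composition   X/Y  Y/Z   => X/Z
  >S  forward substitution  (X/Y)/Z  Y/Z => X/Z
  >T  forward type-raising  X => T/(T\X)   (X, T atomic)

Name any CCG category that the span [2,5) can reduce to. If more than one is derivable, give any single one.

S\(S\N)

[0,5] S   <
  [0,2] S\N   <B
    [0,1] "city" : PP\N
    [1,2] "bone" : S\PP
  [2,5] S\(S\N)   <
    [2,4] S   <
      [2,3] "that" : S\NP
      [3,4] "read" : S\(S\NP)
    [4,5] "plan" : (S\(S\N))\S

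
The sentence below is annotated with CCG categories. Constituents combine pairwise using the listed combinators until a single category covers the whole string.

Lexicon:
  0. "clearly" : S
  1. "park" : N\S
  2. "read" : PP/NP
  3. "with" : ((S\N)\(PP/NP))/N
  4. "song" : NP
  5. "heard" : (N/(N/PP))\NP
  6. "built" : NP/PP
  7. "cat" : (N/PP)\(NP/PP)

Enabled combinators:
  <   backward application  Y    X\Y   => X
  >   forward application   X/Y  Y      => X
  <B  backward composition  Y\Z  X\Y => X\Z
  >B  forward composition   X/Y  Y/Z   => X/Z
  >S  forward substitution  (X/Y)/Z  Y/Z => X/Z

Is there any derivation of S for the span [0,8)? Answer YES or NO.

[0,8] S   <
  [0,2] N   <
    [0,1] "clearly" : S
    [1,2] "park" : N\S
  [2,8] S\N   <
    [2,3] "read" : PP/NP
    [3,8] (S\N)\(PP/NP)   >
      [3,4] "with" : ((S\N)\(PP/NP))/N
      [4,8] N   >
        [4,6] N/(N/PP)   <
          [4,5] "song" : NP
          [5,6] "heard" : (N/(N/PP))\NP
        [6,8] N/PP   <
          [6,7] "built" : NP/PP
          [7,8] "cat" : (N/PP)\(NP/PP)

YES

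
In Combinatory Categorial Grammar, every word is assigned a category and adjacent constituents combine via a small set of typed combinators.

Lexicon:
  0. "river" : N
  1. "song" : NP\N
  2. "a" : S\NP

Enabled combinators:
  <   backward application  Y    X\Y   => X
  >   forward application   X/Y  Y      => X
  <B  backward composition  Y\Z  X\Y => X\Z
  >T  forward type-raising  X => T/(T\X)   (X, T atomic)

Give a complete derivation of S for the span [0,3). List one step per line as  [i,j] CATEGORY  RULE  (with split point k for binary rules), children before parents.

[0,3] S   >
  [0,1] S/(S\N)   >T
    [0,1] "river" : N
  [1,3] S\N   <B
    [1,2] "song" : NP\N
    [2,3] "a" : S\NP

[0,1] N  lex  "river"
[0,1] S/(S\N)  >T
[1,2] NP\N  lex  "song"
[2,3] S\NP  lex  "a"
[1,3] S\N  <B  k=2
[0,3] S  >  k=1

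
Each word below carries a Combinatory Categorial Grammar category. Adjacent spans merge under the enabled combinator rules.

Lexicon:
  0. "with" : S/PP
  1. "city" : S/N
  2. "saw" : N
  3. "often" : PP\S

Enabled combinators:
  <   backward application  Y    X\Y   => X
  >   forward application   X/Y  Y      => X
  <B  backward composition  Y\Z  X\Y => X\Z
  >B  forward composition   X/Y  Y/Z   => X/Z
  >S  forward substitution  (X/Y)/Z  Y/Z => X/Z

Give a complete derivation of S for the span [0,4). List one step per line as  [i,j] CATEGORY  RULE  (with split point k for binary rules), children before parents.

[0,1] S/PP  lex  "with"
[1,2] S/N  lex  "city"
[2,3] N  lex  "saw"
[1,3] S  >  k=2
[3,4] PP\S  lex  "often"
[1,4] PP  <  k=3
[0,4] S  >  k=1

[0,4] S   >
  [0,1] "with" : S/PP
  [1,4] PP   <
    [1,3] S   >
      [1,2] "city" : S/N
      [2,3] "saw" : N
    [3,4] "often" : PP\S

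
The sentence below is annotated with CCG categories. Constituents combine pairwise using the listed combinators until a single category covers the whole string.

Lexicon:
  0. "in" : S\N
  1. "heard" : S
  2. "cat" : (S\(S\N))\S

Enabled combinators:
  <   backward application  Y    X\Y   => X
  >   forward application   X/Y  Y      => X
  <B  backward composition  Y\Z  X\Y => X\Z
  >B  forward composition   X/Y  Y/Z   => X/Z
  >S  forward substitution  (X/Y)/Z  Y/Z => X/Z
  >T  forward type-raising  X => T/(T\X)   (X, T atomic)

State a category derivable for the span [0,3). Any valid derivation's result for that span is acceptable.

S

[0,3] S   <
  [0,1] "in" : S\N
  [1,3] S\(S\N)   <
    [1,2] "heard" : S
    [2,3] "cat" : (S\(S\N))\S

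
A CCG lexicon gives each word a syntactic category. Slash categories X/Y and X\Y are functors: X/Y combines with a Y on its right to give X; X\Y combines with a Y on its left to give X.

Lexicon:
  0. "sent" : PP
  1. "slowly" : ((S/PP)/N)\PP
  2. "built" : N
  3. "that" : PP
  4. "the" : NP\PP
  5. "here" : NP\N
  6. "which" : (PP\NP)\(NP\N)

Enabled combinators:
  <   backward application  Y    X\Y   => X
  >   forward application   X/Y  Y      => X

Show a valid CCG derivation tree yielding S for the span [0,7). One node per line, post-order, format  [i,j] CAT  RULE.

[0,7] S   >
  [0,3] S/PP   >
    [0,2] (S/PP)/N   <
      [0,1] "sent" : PP
      [1,2] "slowly" : ((S/PP)/N)\PP
    [2,3] "built" : N
  [3,7] PP   <
    [3,5] NP   <
      [3,4] "that" : PP
      [4,5] "the" : NP\PP
    [5,7] PP\NP   <
      [5,6] "here" : NP\N
      [6,7] "which" : (PP\NP)\(NP\N)

[0,1] PP  lex  "sent"
[1,2] ((S/PP)/N)\PP  lex  "slowly"
[0,2] (S/PP)/N  <  k=1
[2,3] N  lex  "built"
[0,3] S/PP  >  k=2
[3,4] PP  lex  "that"
[4,5] NP\PP  lex  "the"
[3,5] NP  <  k=4
[5,6] NP\N  lex  "here"
[6,7] (PP\NP)\(NP\N)  lex  "which"
[5,7] PP\NP  <  k=6
[3,7] PP  <  k=5
[0,7] S  >  k=3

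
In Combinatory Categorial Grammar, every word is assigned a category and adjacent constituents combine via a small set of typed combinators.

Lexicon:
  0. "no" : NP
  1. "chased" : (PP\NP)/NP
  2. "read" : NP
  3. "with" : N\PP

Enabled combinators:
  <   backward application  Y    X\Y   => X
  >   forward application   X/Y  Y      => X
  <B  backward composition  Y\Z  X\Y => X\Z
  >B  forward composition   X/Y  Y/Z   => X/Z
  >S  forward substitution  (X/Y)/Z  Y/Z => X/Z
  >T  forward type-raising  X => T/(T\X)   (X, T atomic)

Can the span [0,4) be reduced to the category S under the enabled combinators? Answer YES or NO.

NO

NP (PP\NP)/NP NP N\PP
CKY chart[0,4] = {N, N/(N\N), NP/(NP\N), PP/(PP\N), S/(S\N)}; S ∉ chart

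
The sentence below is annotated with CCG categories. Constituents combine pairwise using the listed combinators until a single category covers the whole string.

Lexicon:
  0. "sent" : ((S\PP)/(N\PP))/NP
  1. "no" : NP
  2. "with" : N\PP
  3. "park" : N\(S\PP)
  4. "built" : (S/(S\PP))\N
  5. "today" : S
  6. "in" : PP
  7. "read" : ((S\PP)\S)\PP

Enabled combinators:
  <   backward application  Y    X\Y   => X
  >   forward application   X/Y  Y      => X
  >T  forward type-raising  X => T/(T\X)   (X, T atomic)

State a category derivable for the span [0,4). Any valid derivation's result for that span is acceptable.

[0,8] S   >
  [0,5] S/(S\PP)   <
    [0,4] N   <
      [0,3] S\PP   >
        [0,2] (S\PP)/(N\PP)   >
          [0,1] "sent" : ((S\PP)/(N\PP))/NP
          [1,2] "no" : NP
        [2,3] "with" : N\PP
      [3,4] "park" : N\(S\PP)
    [4,5] "built" : (S/(S\PP))\N
  [5,8] S\PP   <
    [5,6] "today" : S
    [6,8] (S\PP)\S   <
      [6,7] "in" : PP
      [7,8] "read" : ((S\PP)\S)\PP

N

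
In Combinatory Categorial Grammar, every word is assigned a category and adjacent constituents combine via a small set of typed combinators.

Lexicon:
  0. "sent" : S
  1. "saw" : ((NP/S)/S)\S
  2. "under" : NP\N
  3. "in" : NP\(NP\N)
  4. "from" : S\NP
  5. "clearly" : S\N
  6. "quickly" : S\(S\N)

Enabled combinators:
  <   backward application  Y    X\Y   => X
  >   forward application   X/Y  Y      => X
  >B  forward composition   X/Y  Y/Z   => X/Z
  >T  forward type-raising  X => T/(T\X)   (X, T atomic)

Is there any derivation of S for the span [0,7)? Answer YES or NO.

NO

S ((NP/S)/S)\S NP\N NP\(NP\N) S\NP S\N S\(S\N)
CKY chart[0,7] = {N/(N\NP), NP, NP/(NP\NP), NP/(S\S), PP/(PP\NP), S/(S\NP)}; S ∉ chart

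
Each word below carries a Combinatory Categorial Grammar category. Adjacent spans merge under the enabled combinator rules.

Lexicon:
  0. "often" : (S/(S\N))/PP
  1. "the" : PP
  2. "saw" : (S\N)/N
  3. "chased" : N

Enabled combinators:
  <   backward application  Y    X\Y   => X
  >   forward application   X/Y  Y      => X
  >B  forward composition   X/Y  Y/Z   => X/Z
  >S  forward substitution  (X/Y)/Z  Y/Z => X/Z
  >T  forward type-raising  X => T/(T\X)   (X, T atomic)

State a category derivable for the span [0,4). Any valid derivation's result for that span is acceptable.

[0,4] S   >
  [0,2] S/(S\N)   >
    [0,1] "often" : (S/(S\N))/PP
    [1,2] "the" : PP
  [2,4] S\N   >
    [2,3] "saw" : (S\N)/N
    [3,4] "chased" : N

S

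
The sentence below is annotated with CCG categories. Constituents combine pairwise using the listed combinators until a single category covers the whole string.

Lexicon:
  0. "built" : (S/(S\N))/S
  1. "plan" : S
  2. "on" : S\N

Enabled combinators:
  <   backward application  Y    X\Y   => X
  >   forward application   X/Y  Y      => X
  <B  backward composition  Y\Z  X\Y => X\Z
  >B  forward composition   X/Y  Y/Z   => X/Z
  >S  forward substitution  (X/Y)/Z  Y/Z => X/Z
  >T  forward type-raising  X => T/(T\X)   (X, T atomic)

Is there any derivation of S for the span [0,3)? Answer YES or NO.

YES

[0,3] S   >
  [0,2] S/(S\N)   >
    [0,1] "built" : (S/(S\N))/S
    [1,2] "plan" : S
  [2,3] "on" : S\N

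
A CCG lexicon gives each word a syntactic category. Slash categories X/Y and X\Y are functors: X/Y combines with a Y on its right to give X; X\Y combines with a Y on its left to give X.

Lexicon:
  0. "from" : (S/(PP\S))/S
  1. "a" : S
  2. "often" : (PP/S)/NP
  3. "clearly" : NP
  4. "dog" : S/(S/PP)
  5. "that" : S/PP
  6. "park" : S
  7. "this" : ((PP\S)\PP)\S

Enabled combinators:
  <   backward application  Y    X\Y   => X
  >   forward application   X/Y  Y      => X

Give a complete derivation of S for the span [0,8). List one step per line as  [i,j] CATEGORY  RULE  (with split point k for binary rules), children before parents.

[0,8] S   >
  [0,2] S/(PP\S)   >
    [0,1] "from" : (S/(PP\S))/S
    [1,2] "a" : S
  [2,8] PP\S   <
    [2,6] PP   >
      [2,4] PP/S   >
        [2,3] "often" : (PP/S)/NP
        [3,4] "clearly" : NP
      [4,6] S   >
        [4,5] "dog" : S/(S/PP)
        [5,6] "that" : S/PP
    [6,8] (PP\S)\PP   <
      [6,7] "park" : S
      [7,8] "this" : ((PP\S)\PP)\S

[0,1] (S/(PP\S))/S  lex  "from"
[1,2] S  lex  "a"
[0,2] S/(PP\S)  >  k=1
[2,3] (PP/S)/NP  lex  "often"
[3,4] NP  lex  "clearly"
[2,4] PP/S  >  k=3
[4,5] S/(S/PP)  lex  "dog"
[5,6] S/PP  lex  "that"
[4,6] S  >  k=5
[2,6] PP  >  k=4
[6,7] S  lex  "park"
[7,8] ((PP\S)\PP)\S  lex  "this"
[6,8] (PP\S)\PP  <  k=7
[2,8] PP\S  <  k=6
[0,8] S  >  k=2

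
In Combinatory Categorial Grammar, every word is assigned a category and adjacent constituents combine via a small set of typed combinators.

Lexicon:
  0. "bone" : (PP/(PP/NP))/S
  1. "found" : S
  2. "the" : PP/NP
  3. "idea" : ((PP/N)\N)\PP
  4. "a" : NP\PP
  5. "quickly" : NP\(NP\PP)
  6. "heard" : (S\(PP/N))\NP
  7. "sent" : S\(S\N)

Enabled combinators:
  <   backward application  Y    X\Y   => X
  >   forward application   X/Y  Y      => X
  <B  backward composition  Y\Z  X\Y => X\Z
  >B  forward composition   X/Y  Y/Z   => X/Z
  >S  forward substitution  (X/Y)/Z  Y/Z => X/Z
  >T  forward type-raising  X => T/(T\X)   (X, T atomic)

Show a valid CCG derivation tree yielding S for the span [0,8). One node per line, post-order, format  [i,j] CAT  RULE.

[0,1] (PP/(PP/NP))/S  lex  "bone"
[1,2] S  lex  "found"
[0,2] PP/(PP/NP)  >  k=1
[2,3] PP/NP  lex  "the"
[0,3] PP  >  k=2
[3,4] ((PP/N)\N)\PP  lex  "idea"
[0,4] (PP/N)\N  <  k=3
[4,5] NP\PP  lex  "a"
[5,6] NP\(NP\PP)  lex  "quickly"
[4,6] NP  <  k=5
[6,7] (S\(PP/N))\NP  lex  "heard"
[4,7] S\(PP/N)  <  k=6
[0,7] S\N  <B  k=4
[7,8] S\(S\N)  lex  "sent"
[0,8] S  <  k=7

[0,8] S   <
  [0,7] S\N   <B
    [0,4] (PP/N)\N   <
      [0,3] PP   >
        [0,2] PP/(PP/NP)   >
          [0,1] "bone" : (PP/(PP/NP))/S
          [1,2] "found" : S
        [2,3] "the" : PP/NP
      [3,4] "idea" : ((PP/N)\N)\PP
    [4,7] S\(PP/N)   <
      [4,6] NP   <
        [4,5] "a" : NP\PP
        [5,6] "quickly" : NP\(NP\PP)
      [6,7] "heard" : (S\(PP/N))\NP
  [7,8] "sent" : S\(S\N)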